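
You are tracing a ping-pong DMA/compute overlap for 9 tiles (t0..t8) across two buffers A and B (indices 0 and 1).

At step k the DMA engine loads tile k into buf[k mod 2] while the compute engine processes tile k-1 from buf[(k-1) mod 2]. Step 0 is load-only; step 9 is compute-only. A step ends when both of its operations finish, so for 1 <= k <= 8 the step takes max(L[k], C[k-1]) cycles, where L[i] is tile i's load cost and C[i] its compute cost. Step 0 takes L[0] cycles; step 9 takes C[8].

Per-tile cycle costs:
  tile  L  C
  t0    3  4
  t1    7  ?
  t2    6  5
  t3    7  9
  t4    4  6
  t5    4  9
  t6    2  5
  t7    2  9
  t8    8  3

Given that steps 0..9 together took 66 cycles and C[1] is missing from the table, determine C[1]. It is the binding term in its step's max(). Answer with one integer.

step 0 | dur = L[0]=3 = 3
step 1 | dur = max(L[1]=7, C[0]=4) = 7
step 2 | dur = max(L[2]=6, C[1]=?) = C[1]  (unknown; binding)
step 3 | dur = max(L[3]=7, C[2]=5) = 7
step 4 | dur = max(L[4]=4, C[3]=9) = 9
step 5 | dur = max(L[5]=4, C[4]=6) = 6
step 6 | dur = max(L[6]=2, C[5]=9) = 9
step 7 | dur = max(L[7]=2, C[6]=5) = 5
step 8 | dur = max(L[8]=8, C[7]=9) = 9
step 9 | dur = C[8]=3 = 3
sum of known step durations = 58
dur[2] = total - known = 66 - 58 = 8
C[1] is the binding max in step 2, so C[1] = dur[2] = 8

C[1] = 8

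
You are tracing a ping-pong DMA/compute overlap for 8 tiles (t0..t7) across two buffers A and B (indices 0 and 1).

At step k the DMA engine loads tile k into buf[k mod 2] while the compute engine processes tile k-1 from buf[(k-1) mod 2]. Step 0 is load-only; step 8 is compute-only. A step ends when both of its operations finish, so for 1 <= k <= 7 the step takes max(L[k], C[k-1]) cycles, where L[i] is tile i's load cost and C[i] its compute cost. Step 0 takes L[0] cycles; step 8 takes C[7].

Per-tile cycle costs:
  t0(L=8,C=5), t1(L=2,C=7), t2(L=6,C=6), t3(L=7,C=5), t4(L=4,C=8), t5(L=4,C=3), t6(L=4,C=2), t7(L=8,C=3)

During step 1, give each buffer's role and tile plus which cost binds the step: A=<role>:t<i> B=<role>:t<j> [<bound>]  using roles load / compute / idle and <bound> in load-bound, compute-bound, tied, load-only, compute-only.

  0. 8=8c; end=8; A:t0 B:-
  1. max(2,5)=5c; end=13; A:t0 B:t1
  2. max(6,7)=7c; end=20; A:t2 B:t1
  3. max(7,6)=7c; end=27; A:t2 B:t3
  4. max(4,5)=5c; end=32; A:t4 B:t3
  5. max(4,8)=8c; end=40; A:t4 B:t5
  6. max(4,3)=4c; end=44; A:t6 B:t5
  7. max(8,2)=8c; end=52; A:t6 B:t7
  8. 3=3c; end=55; A:t6 B:t7

step 1: A=compute:t0 B=load:t1 [compute-bound]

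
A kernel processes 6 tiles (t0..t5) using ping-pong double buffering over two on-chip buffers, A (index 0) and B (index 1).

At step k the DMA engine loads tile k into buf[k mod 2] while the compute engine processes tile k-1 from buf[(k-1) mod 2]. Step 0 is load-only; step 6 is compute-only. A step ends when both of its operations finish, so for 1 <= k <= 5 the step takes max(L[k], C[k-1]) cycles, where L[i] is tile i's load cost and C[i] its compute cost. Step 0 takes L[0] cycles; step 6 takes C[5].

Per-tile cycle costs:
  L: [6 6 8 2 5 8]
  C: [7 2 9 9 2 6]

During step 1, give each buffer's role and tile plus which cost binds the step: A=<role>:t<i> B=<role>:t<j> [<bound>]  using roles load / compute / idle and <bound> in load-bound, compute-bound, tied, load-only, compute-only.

[0] DMA t0→A (6c) ∥ CU idle ⇒ 6c, clock 6
[1] DMA t1→B (6c) ∥ CU A:t0 (7c) ⇒ 7c, clock 13
[2] DMA t2→A (8c) ∥ CU B:t1 (2c) ⇒ 8c, clock 21
[3] DMA t3→B (2c) ∥ CU A:t2 (9c) ⇒ 9c, clock 30
[4] DMA t4→A (5c) ∥ CU B:t3 (9c) ⇒ 9c, clock 39
[5] DMA t5→B (8c) ∥ CU A:t4 (2c) ⇒ 8c, clock 47
[6] DMA idle ∥ CU B:t5 (6c) ⇒ 6c, clock 53

step 1: A=compute:t0 B=load:t1 [compute-bound]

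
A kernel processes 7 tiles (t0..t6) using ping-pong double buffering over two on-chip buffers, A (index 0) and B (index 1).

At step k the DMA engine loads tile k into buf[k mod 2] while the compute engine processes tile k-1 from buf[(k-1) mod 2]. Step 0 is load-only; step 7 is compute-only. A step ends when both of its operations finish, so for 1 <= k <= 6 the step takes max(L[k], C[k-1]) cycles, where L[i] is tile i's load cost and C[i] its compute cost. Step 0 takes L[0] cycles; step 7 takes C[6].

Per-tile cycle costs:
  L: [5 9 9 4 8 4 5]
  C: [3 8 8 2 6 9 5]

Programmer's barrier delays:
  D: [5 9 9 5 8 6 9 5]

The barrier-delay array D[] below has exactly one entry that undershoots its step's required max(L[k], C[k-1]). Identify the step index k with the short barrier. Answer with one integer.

hazard at step 3

[0] required=L[0]=5=5 vs D=5 ok
[1] required=max(L[1]=9,C[0]=3)=9 vs D=9 ok
[2] required=max(L[2]=9,C[1]=8)=9 vs D=9 ok
[3] required=max(L[3]=4,C[2]=8)=8 vs D=5 SHORT
[4] required=max(L[4]=8,C[3]=2)=8 vs D=8 ok
[5] required=max(L[5]=4,C[4]=6)=6 vs D=6 ok
[6] required=max(L[6]=5,C[5]=9)=9 vs D=9 ok
[7] required=C[6]=5=5 vs D=5 ok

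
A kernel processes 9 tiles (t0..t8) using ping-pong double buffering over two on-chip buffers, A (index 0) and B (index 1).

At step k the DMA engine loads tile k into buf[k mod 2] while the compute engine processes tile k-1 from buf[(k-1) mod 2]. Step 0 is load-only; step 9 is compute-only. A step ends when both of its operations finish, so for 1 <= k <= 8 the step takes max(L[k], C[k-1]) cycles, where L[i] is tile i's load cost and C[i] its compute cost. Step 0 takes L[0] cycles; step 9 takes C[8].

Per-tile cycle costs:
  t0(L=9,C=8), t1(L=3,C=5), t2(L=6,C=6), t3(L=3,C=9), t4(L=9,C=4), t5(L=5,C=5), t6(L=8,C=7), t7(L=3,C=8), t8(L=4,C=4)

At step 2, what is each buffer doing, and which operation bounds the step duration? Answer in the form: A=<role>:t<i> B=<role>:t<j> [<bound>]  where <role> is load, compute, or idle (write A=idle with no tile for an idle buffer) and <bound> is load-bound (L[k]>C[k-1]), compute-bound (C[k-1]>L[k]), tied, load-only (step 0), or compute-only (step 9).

step 2: A=load:t2 B=compute:t1 [load-bound]

  0. 9=9c; end=9; A:t0 B:-
  1. max(3,8)=8c; end=17; A:t0 B:t1
  2. max(6,5)=6c; end=23; A:t2 B:t1
  3. max(3,6)=6c; end=29; A:t2 B:t3
  4. max(9,9)=9c; end=38; A:t4 B:t3
  5. max(5,4)=5c; end=43; A:t4 B:t5
  6. max(8,5)=8c; end=51; A:t6 B:t5
  7. max(3,7)=7c; end=58; A:t6 B:t7
  8. max(4,8)=8c; end=66; A:t8 B:t7
  9. 4=4c; end=70; A:t8 B:t7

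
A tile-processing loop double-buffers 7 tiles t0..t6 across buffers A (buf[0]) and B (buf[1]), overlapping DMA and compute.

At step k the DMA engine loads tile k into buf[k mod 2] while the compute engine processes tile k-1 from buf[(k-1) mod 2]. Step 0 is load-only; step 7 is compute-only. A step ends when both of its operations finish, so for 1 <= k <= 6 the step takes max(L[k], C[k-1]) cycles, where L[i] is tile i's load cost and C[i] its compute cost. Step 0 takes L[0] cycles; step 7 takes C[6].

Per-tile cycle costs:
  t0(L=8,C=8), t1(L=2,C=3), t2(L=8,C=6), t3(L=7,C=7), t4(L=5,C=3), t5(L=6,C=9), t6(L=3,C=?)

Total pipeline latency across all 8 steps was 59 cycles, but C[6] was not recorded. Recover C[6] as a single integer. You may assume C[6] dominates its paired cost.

step 0 | dur = L[0]=8 = 8
step 1 | dur = max(L[1]=2, C[0]=8) = 8
step 2 | dur = max(L[2]=8, C[1]=3) = 8
step 3 | dur = max(L[3]=7, C[2]=6) = 7
step 4 | dur = max(L[4]=5, C[3]=7) = 7
step 5 | dur = max(L[5]=6, C[4]=3) = 6
step 6 | dur = max(L[6]=3, C[5]=9) = 9
step 7 | dur = C[6]=? = C[6]  (unknown; binding)
sum of known step durations = 53
dur[7] = total - known = 59 - 53 = 6
C[6] is the binding max in step 7, so C[6] = dur[7] = 6

C[6] = 6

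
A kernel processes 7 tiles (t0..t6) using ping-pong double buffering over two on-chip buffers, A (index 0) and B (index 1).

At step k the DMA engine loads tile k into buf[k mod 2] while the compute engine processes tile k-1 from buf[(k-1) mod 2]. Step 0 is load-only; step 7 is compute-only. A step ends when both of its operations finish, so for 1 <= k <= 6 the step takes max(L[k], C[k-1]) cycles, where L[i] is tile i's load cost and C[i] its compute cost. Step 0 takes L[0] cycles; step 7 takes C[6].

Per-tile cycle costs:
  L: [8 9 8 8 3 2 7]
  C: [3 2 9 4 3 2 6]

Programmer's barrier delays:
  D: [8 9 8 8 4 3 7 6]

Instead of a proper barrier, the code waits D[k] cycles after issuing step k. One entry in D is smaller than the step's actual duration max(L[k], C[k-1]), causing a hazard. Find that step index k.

hazard at step 3

step 0: need L[0]=8 = 8; D[0]=8 ok
step 1: need max(L[1]=9,C[0]=3) = 9; D[1]=9 ok
step 2: need max(L[2]=8,C[1]=2) = 8; D[2]=8 ok
step 3: need max(L[3]=8,C[2]=9) = 9; D[3]=8 SHORT
step 4: need max(L[4]=3,C[3]=4) = 4; D[4]=4 ok
step 5: need max(L[5]=2,C[4]=3) = 3; D[5]=3 ok
step 6: need max(L[6]=7,C[5]=2) = 7; D[6]=7 ok
step 7: need C[6]=6 = 6; D[7]=6 ok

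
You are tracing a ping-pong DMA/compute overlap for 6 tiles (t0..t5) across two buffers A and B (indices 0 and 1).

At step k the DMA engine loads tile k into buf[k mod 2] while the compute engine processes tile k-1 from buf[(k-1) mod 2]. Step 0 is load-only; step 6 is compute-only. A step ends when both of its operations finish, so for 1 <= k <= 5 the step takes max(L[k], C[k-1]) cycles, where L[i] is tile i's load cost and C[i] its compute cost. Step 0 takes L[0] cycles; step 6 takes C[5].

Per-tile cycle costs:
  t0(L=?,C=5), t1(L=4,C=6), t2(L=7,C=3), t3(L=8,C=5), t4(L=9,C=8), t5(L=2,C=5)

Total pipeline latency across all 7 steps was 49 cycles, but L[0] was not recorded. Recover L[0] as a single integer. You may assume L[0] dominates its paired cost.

step 0 = dur = L[0]=? = L[0]  (unknown; binding)
step 1 = dur = max(L[1]=4, C[0]=5) = 5
step 2 = dur = max(L[2]=7, C[1]=6) = 7
step 3 = dur = max(L[3]=8, C[2]=3) = 8
step 4 = dur = max(L[4]=9, C[3]=5) = 9
step 5 = dur = max(L[5]=2, C[4]=8) = 8
step 6 = dur = C[5]=5 = 5
sum of known step durations = 42
dur[0] = total - known = 49 - 42 = 7
L[0] is the binding max in step 0, so L[0] = dur[0] = 7

L[0] = 7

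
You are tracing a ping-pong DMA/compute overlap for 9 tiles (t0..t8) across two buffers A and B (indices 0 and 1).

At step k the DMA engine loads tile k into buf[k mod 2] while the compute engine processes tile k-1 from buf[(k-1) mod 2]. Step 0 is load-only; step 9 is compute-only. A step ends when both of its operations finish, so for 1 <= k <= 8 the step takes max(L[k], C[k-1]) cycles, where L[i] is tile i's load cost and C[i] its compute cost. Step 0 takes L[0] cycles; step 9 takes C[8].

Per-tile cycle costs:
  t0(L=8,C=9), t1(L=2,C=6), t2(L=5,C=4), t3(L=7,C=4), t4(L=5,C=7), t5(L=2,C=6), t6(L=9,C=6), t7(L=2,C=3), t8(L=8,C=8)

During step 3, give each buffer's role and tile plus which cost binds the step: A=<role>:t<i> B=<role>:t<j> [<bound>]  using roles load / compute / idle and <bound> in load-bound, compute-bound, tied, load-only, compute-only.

step 0: L[0]=8 → dur=8, Σ=8 | A=load:t0 B=idle [load-only]
step 1: L[1]=2 C[0]=9 → dur=9, Σ=17 | A=compute:t0 B=load:t1 [compute-bound]
step 2: L[2]=5 C[1]=6 → dur=6, Σ=23 | A=load:t2 B=compute:t1 [compute-bound]
step 3: L[3]=7 C[2]=4 → dur=7, Σ=30 | A=compute:t2 B=load:t3 [load-bound]
step 4: L[4]=5 C[3]=4 → dur=5, Σ=35 | A=load:t4 B=compute:t3 [load-bound]
step 5: L[5]=2 C[4]=7 → dur=7, Σ=42 | A=compute:t4 B=load:t5 [compute-bound]
step 6: L[6]=9 C[5]=6 → dur=9, Σ=51 | A=load:t6 B=compute:t5 [load-bound]
step 7: L[7]=2 C[6]=6 → dur=6, Σ=57 | A=compute:t6 B=load:t7 [compute-bound]
step 8: L[8]=8 C[7]=3 → dur=8, Σ=65 | A=load:t8 B=compute:t7 [load-bound]
step 9: C[8]=8 → dur=8, Σ=73 | A=compute:t8 B=idle [compute-only]

step 3: A=compute:t2 B=load:t3 [load-bound]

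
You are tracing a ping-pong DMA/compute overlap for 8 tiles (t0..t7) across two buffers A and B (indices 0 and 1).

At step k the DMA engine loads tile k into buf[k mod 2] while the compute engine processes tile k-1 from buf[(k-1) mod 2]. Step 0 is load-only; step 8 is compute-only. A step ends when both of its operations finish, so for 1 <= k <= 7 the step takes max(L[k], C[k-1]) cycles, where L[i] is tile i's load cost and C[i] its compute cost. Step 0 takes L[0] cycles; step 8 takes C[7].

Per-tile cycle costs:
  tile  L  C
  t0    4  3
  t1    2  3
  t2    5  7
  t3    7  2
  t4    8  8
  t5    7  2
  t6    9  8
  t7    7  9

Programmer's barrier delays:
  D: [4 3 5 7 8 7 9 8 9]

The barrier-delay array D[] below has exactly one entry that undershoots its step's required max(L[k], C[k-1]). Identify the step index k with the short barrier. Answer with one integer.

hazard at step 5

[0] required=L[0]=4=4 vs D=4 ok
[1] required=max(L[1]=2,C[0]=3)=3 vs D=3 ok
[2] required=max(L[2]=5,C[1]=3)=5 vs D=5 ok
[3] required=max(L[3]=7,C[2]=7)=7 vs D=7 ok
[4] required=max(L[4]=8,C[3]=2)=8 vs D=8 ok
[5] required=max(L[5]=7,C[4]=8)=8 vs D=7 SHORT
[6] required=max(L[6]=9,C[5]=2)=9 vs D=9 ok
[7] required=max(L[7]=7,C[6]=8)=8 vs D=8 ok
[8] required=C[7]=9=9 vs D=9 ok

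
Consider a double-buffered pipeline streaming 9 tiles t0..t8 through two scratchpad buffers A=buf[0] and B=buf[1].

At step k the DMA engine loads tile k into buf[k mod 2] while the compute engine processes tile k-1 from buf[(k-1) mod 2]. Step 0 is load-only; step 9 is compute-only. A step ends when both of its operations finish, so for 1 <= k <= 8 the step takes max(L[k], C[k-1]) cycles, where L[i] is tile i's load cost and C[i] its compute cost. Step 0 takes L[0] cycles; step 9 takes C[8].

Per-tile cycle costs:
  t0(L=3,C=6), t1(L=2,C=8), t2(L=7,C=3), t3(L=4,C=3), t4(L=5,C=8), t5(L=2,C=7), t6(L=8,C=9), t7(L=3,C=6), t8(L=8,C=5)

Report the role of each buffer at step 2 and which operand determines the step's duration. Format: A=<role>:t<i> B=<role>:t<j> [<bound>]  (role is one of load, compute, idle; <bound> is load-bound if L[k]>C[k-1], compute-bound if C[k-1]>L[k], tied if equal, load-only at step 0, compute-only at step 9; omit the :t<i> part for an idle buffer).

step 0: L[0]=3 → dur=3, Σ=3 | A=load:t0 B=idle [load-only]
step 1: L[1]=2 C[0]=6 → dur=6, Σ=9 | A=compute:t0 B=load:t1 [compute-bound]
step 2: L[2]=7 C[1]=8 → dur=8, Σ=17 | A=load:t2 B=compute:t1 [compute-bound]
step 3: L[3]=4 C[2]=3 → dur=4, Σ=21 | A=compute:t2 B=load:t3 [load-bound]
step 4: L[4]=5 C[3]=3 → dur=5, Σ=26 | A=load:t4 B=compute:t3 [load-bound]
step 5: L[5]=2 C[4]=8 → dur=8, Σ=34 | A=compute:t4 B=load:t5 [compute-bound]
step 6: L[6]=8 C[5]=7 → dur=8, Σ=42 | A=load:t6 B=compute:t5 [load-bound]
step 7: L[7]=3 C[6]=9 → dur=9, Σ=51 | A=compute:t6 B=load:t7 [compute-bound]
step 8: L[8]=8 C[7]=6 → dur=8, Σ=59 | A=load:t8 B=compute:t7 [load-bound]
step 9: C[8]=5 → dur=5, Σ=64 | A=compute:t8 B=idle [compute-only]

step 2: A=load:t2 B=compute:t1 [compute-bound]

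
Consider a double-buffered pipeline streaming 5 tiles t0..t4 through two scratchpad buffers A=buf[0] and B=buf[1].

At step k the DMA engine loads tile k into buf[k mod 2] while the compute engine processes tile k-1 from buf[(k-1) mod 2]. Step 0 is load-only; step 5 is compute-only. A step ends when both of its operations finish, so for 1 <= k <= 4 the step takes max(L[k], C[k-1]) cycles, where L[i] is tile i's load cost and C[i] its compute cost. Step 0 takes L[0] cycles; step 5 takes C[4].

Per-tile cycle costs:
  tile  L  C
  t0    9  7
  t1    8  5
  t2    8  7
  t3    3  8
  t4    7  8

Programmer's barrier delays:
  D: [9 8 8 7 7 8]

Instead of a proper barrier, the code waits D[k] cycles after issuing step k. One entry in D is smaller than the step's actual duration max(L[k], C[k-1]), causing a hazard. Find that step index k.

step 0: need L[0]=9 = 9; D[0]=9 ok
step 1: need max(L[1]=8,C[0]=7) = 8; D[1]=8 ok
step 2: need max(L[2]=8,C[1]=5) = 8; D[2]=8 ok
step 3: need max(L[3]=3,C[2]=7) = 7; D[3]=7 ok
step 4: need max(L[4]=7,C[3]=8) = 8; D[4]=7 SHORT
step 5: need C[4]=8 = 8; D[5]=8 ok

hazard at step 4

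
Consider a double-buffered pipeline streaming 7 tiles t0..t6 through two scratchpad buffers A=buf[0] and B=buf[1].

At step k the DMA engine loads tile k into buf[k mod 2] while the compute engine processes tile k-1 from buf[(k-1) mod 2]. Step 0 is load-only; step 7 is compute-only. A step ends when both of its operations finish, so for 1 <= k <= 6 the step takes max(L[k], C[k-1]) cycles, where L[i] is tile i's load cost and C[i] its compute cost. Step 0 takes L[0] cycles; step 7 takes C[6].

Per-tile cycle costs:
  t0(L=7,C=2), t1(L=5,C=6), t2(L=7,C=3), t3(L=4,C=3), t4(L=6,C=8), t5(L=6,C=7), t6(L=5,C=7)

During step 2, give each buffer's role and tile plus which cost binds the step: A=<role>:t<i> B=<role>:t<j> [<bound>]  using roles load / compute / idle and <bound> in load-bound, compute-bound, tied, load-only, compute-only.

  0. 7=7c; end=7; A:t0 B:-
  1. max(5,2)=5c; end=12; A:t0 B:t1
  2. max(7,6)=7c; end=19; A:t2 B:t1
  3. max(4,3)=4c; end=23; A:t2 B:t3
  4. max(6,3)=6c; end=29; A:t4 B:t3
  5. max(6,8)=8c; end=37; A:t4 B:t5
  6. max(5,7)=7c; end=44; A:t6 B:t5
  7. 7=7c; end=51; A:t6 B:t5

step 2: A=load:t2 B=compute:t1 [load-bound]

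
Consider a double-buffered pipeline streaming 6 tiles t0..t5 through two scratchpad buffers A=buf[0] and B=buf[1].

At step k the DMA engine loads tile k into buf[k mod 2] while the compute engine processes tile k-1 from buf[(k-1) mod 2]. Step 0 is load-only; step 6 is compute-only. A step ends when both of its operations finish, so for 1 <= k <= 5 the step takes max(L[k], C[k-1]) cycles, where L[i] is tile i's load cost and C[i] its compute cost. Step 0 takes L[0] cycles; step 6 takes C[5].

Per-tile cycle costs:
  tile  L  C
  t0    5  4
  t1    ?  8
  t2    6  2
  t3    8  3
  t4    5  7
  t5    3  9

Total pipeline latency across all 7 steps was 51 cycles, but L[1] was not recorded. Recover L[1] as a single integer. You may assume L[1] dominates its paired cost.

L[1] = 9

step 0 = dur = L[0]=5 = 5
step 1 = dur = max(L[1]=?, C[0]=4) = L[1]  (unknown; binding)
step 2 = dur = max(L[2]=6, C[1]=8) = 8
step 3 = dur = max(L[3]=8, C[2]=2) = 8
step 4 = dur = max(L[4]=5, C[3]=3) = 5
step 5 = dur = max(L[5]=3, C[4]=7) = 7
step 6 = dur = C[5]=9 = 9
sum of known step durations = 42
dur[1] = total - known = 51 - 42 = 9
L[1] is the binding max in step 1, so L[1] = dur[1] = 9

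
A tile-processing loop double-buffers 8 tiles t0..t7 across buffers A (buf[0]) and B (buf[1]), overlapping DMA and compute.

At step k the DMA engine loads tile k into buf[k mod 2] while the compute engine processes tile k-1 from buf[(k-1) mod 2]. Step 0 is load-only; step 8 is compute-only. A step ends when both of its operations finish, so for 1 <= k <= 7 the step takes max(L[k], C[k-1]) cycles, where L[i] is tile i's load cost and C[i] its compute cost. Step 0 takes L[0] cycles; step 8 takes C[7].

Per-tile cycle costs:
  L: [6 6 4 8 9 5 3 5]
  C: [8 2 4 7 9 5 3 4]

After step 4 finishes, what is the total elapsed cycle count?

step 0: L[0]=6 → dur=6, Σ=6 | A=load:t0 B=idle [load-only]
step 1: L[1]=6 C[0]=8 → dur=8, Σ=14 | A=compute:t0 B=load:t1 [compute-bound]
step 2: L[2]=4 C[1]=2 → dur=4, Σ=18 | A=load:t2 B=compute:t1 [load-bound]
step 3: L[3]=8 C[2]=4 → dur=8, Σ=26 | A=compute:t2 B=load:t3 [load-bound]
step 4: L[4]=9 C[3]=7 → dur=9, Σ=35 | A=load:t4 B=compute:t3 [load-bound]
step 5: L[5]=5 C[4]=9 → dur=9, Σ=44 | A=compute:t4 B=load:t5 [compute-bound]
step 6: L[6]=3 C[5]=5 → dur=5, Σ=49 | A=load:t6 B=compute:t5 [compute-bound]
step 7: L[7]=5 C[6]=3 → dur=5, Σ=54 | A=compute:t6 B=load:t7 [load-bound]
step 8: C[7]=4 → dur=4, Σ=58 | A=idle B=compute:t7 [compute-only]

end_cycle[4] = 35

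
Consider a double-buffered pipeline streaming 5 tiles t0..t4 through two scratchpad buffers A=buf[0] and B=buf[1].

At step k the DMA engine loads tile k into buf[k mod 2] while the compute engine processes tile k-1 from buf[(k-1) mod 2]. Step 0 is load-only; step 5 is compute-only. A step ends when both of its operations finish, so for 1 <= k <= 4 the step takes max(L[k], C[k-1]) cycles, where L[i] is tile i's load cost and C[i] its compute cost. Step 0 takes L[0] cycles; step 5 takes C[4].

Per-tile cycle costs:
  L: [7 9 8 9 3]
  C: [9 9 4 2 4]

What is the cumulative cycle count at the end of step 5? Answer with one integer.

k=0 load=t0/7c comp=- wait=7 total=7
k=1 load=t1/9c comp=t0/9c wait=9 total=16
k=2 load=t2/8c comp=t1/9c wait=9 total=25
k=3 load=t3/9c comp=t2/4c wait=9 total=34
k=4 load=t4/3c comp=t3/2c wait=3 total=37
k=5 load=- comp=t4/4c wait=4 total=41

end_cycle[5] = 41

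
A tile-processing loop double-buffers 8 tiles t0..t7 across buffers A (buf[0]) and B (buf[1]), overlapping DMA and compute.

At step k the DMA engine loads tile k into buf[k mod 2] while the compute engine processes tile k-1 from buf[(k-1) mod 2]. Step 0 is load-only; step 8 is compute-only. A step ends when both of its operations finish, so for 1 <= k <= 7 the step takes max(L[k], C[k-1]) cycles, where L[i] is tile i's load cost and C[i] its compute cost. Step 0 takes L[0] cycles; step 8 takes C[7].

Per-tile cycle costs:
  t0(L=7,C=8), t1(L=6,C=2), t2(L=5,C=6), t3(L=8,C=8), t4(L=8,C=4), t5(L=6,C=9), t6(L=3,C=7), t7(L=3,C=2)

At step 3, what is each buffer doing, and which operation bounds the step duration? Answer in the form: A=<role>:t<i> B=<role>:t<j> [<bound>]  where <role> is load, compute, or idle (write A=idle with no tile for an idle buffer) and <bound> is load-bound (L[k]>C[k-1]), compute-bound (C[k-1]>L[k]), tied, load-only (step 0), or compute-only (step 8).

step 0: L[0]=7 → dur=7, Σ=7 | A=load:t0 B=idle [load-only]
step 1: L[1]=6 C[0]=8 → dur=8, Σ=15 | A=compute:t0 B=load:t1 [compute-bound]
step 2: L[2]=5 C[1]=2 → dur=5, Σ=20 | A=load:t2 B=compute:t1 [load-bound]
step 3: L[3]=8 C[2]=6 → dur=8, Σ=28 | A=compute:t2 B=load:t3 [load-bound]
step 4: L[4]=8 C[3]=8 → dur=8, Σ=36 | A=load:t4 B=compute:t3 [tied]
step 5: L[5]=6 C[4]=4 → dur=6, Σ=42 | A=compute:t4 B=load:t5 [load-bound]
step 6: L[6]=3 C[5]=9 → dur=9, Σ=51 | A=load:t6 B=compute:t5 [compute-bound]
step 7: L[7]=3 C[6]=7 → dur=7, Σ=58 | A=compute:t6 B=load:t7 [compute-bound]
step 8: C[7]=2 → dur=2, Σ=60 | A=idle B=compute:t7 [compute-only]

step 3: A=compute:t2 B=load:t3 [load-bound]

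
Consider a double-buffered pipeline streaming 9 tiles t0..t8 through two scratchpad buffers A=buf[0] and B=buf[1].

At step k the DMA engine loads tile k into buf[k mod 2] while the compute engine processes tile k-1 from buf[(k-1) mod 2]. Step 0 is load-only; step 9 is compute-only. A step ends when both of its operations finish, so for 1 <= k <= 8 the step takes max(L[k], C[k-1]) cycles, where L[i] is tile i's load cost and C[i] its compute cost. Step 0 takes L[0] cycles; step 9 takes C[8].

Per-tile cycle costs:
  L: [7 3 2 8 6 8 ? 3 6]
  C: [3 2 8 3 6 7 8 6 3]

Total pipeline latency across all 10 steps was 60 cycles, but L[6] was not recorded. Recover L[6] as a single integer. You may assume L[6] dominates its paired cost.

L[6] = 9

step 0 = dur = L[0]=7 = 7
step 1 = dur = max(L[1]=3, C[0]=3) = 3
step 2 = dur = max(L[2]=2, C[1]=2) = 2
step 3 = dur = max(L[3]=8, C[2]=8) = 8
step 4 = dur = max(L[4]=6, C[3]=3) = 6
step 5 = dur = max(L[5]=8, C[4]=6) = 8
step 6 = dur = max(L[6]=?, C[5]=7) = L[6]  (unknown; binding)
step 7 = dur = max(L[7]=3, C[6]=8) = 8
step 8 = dur = max(L[8]=6, C[7]=6) = 6
step 9 = dur = C[8]=3 = 3
sum of known step durations = 51
dur[6] = total - known = 60 - 51 = 9
L[6] is the binding max in step 6, so L[6] = dur[6] = 9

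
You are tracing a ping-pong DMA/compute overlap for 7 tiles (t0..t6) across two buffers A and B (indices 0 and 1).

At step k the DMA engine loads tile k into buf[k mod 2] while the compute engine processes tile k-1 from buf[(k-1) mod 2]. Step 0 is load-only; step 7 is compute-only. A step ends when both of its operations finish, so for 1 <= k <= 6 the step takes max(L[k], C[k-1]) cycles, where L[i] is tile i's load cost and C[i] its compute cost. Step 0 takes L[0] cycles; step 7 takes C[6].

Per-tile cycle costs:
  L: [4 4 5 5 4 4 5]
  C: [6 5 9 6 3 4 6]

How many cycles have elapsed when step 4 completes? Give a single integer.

end_cycle[4] = 30

[0] DMA t0→A (4c) ∥ CU idle ⇒ 4c, clock 4
[1] DMA t1→B (4c) ∥ CU A:t0 (6c) ⇒ 6c, clock 10
[2] DMA t2→A (5c) ∥ CU B:t1 (5c) ⇒ 5c, clock 15
[3] DMA t3→B (5c) ∥ CU A:t2 (9c) ⇒ 9c, clock 24
[4] DMA t4→A (4c) ∥ CU B:t3 (6c) ⇒ 6c, clock 30
[5] DMA t5→B (4c) ∥ CU A:t4 (3c) ⇒ 4c, clock 34
[6] DMA t6→A (5c) ∥ CU B:t5 (4c) ⇒ 5c, clock 39
[7] DMA idle ∥ CU A:t6 (6c) ⇒ 6c, clock 45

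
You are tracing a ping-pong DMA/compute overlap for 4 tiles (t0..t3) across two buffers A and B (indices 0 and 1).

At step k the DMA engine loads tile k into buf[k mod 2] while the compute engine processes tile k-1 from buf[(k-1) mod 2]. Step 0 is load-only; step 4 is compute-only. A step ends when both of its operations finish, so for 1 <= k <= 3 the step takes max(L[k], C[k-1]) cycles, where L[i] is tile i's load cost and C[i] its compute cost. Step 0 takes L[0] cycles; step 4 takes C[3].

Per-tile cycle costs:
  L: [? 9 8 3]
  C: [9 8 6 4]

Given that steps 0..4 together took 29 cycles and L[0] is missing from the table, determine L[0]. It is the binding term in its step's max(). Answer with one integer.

L[0] = 2

step 0: dur = L[0]=? = L[0]  (unknown; binding)
step 1: dur = max(L[1]=9, C[0]=9) = 9
step 2: dur = max(L[2]=8, C[1]=8) = 8
step 3: dur = max(L[3]=3, C[2]=6) = 6
step 4: dur = C[3]=4 = 4
sum of known step durations = 27
dur[0] = total - known = 29 - 27 = 2
L[0] is the binding max in step 0, so L[0] = dur[0] = 2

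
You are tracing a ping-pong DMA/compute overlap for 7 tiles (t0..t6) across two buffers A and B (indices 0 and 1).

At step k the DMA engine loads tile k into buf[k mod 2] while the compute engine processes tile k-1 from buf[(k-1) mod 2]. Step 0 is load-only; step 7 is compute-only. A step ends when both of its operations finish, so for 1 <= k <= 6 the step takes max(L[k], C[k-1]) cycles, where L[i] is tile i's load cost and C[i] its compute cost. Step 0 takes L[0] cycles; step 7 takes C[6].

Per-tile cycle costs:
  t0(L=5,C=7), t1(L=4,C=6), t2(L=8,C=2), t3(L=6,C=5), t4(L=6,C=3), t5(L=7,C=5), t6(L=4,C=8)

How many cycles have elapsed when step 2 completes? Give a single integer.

  0. 5=5c; end=5; A:t0 B:-
  1. max(4,7)=7c; end=12; A:t0 B:t1
  2. max(8,6)=8c; end=20; A:t2 B:t1
  3. max(6,2)=6c; end=26; A:t2 B:t3
  4. max(6,5)=6c; end=32; A:t4 B:t3
  5. max(7,3)=7c; end=39; A:t4 B:t5
  6. max(4,5)=5c; end=44; A:t6 B:t5
  7. 8=8c; end=52; A:t6 B:t5

end_cycle[2] = 20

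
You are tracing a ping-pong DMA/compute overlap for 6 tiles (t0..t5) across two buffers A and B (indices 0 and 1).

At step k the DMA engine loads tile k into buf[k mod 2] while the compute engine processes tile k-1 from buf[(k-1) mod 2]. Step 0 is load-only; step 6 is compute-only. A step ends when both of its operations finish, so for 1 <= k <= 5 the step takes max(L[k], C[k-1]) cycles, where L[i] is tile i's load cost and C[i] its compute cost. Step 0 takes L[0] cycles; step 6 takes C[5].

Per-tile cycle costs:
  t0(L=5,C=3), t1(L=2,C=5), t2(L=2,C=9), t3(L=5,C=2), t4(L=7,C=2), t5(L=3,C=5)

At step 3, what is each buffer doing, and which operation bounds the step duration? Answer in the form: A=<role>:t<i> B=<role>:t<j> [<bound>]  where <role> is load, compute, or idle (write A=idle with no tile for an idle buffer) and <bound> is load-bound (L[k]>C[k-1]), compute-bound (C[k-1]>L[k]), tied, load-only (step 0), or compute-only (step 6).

step 0: L[0]=5 → dur=5, Σ=5 | A=load:t0 B=idle [load-only]
step 1: L[1]=2 C[0]=3 → dur=3, Σ=8 | A=compute:t0 B=load:t1 [compute-bound]
step 2: L[2]=2 C[1]=5 → dur=5, Σ=13 | A=load:t2 B=compute:t1 [compute-bound]
step 3: L[3]=5 C[2]=9 → dur=9, Σ=22 | A=compute:t2 B=load:t3 [compute-bound]
step 4: L[4]=7 C[3]=2 → dur=7, Σ=29 | A=load:t4 B=compute:t3 [load-bound]
step 5: L[5]=3 C[4]=2 → dur=3, Σ=32 | A=compute:t4 B=load:t5 [load-bound]
step 6: C[5]=5 → dur=5, Σ=37 | A=idle B=compute:t5 [compute-only]

step 3: A=compute:t2 B=load:t3 [compute-bound]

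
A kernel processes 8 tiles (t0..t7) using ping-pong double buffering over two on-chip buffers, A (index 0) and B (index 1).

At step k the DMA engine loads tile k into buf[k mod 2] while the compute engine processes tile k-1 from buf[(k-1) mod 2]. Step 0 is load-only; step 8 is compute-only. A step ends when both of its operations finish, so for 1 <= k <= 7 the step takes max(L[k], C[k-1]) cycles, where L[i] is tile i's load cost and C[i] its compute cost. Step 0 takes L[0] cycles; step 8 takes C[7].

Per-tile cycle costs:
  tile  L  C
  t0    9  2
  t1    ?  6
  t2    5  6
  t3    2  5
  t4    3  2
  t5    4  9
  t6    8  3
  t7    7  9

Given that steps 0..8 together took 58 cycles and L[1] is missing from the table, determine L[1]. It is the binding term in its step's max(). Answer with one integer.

L[1] = 3

step 0: dur = L[0]=9 = 9
step 1: dur = max(L[1]=?, C[0]=2) = L[1]  (unknown; binding)
step 2: dur = max(L[2]=5, C[1]=6) = 6
step 3: dur = max(L[3]=2, C[2]=6) = 6
step 4: dur = max(L[4]=3, C[3]=5) = 5
step 5: dur = max(L[5]=4, C[4]=2) = 4
step 6: dur = max(L[6]=8, C[5]=9) = 9
step 7: dur = max(L[7]=7, C[6]=3) = 7
step 8: dur = C[7]=9 = 9
sum of known step durations = 55
dur[1] = total - known = 58 - 55 = 3
L[1] is the binding max in step 1, so L[1] = dur[1] = 3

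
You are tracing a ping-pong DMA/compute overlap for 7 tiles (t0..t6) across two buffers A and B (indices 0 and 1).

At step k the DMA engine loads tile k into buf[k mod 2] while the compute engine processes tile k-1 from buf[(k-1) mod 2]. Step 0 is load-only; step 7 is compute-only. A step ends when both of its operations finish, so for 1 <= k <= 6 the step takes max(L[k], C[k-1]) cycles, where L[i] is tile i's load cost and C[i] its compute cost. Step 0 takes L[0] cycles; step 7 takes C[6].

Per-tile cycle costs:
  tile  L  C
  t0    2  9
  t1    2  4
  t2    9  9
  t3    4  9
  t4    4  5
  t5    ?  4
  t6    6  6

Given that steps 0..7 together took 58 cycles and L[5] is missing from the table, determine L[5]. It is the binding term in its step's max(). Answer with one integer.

step 0 → dur = L[0]=2 = 2
step 1 → dur = max(L[1]=2, C[0]=9) = 9
step 2 → dur = max(L[2]=9, C[1]=4) = 9
step 3 → dur = max(L[3]=4, C[2]=9) = 9
step 4 → dur = max(L[4]=4, C[3]=9) = 9
step 5 → dur = max(L[5]=?, C[4]=5) = L[5]  (unknown; binding)
step 6 → dur = max(L[6]=6, C[5]=4) = 6
step 7 → dur = C[6]=6 = 6
sum of known step durations = 50
dur[5] = total - known = 58 - 50 = 8
L[5] is the binding max in step 5, so L[5] = dur[5] = 8

L[5] = 8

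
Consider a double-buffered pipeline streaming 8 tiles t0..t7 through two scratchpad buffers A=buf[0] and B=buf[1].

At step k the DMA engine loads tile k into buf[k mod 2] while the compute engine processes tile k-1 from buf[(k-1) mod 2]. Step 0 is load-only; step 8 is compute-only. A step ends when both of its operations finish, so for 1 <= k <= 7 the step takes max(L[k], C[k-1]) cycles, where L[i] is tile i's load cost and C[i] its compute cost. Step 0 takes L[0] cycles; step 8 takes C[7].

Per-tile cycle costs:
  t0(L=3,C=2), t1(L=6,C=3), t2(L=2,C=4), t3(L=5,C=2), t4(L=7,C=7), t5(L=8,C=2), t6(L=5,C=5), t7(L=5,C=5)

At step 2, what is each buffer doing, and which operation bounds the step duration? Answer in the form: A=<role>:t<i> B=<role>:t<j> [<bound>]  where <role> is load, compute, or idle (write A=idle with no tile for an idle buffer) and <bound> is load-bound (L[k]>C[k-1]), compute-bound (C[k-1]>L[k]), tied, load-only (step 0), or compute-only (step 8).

[0] DMA t0→A (3c) ∥ CU idle ⇒ 3c, clock 3
[1] DMA t1→B (6c) ∥ CU A:t0 (2c) ⇒ 6c, clock 9
[2] DMA t2→A (2c) ∥ CU B:t1 (3c) ⇒ 3c, clock 12
[3] DMA t3→B (5c) ∥ CU A:t2 (4c) ⇒ 5c, clock 17
[4] DMA t4→A (7c) ∥ CU B:t3 (2c) ⇒ 7c, clock 24
[5] DMA t5→B (8c) ∥ CU A:t4 (7c) ⇒ 8c, clock 32
[6] DMA t6→A (5c) ∥ CU B:t5 (2c) ⇒ 5c, clock 37
[7] DMA t7→B (5c) ∥ CU A:t6 (5c) ⇒ 5c, clock 42
[8] DMA idle ∥ CU B:t7 (5c) ⇒ 5c, clock 47

step 2: A=load:t2 B=compute:t1 [compute-bound]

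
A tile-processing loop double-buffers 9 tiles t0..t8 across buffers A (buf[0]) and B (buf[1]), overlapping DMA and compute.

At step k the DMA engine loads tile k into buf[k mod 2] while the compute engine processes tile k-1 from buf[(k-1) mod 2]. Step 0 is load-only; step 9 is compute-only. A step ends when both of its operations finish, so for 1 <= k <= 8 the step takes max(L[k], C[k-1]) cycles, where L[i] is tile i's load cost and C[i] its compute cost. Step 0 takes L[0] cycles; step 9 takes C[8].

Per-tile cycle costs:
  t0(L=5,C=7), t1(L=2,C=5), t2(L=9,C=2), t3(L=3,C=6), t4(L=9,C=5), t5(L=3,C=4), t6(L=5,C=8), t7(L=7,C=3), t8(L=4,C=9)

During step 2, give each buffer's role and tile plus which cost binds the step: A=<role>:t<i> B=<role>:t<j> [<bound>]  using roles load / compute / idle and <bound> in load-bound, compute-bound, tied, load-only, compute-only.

step 2: A=load:t2 B=compute:t1 [load-bound]

k=0 load=t0/5c comp=- wait=5 total=5
k=1 load=t1/2c comp=t0/7c wait=7 total=12
k=2 load=t2/9c comp=t1/5c wait=9 total=21
k=3 load=t3/3c comp=t2/2c wait=3 total=24
k=4 load=t4/9c comp=t3/6c wait=9 total=33
k=5 load=t5/3c comp=t4/5c wait=5 total=38
k=6 load=t6/5c comp=t5/4c wait=5 total=43
k=7 load=t7/7c comp=t6/8c wait=8 total=51
k=8 load=t8/4c comp=t7/3c wait=4 total=55
k=9 load=- comp=t8/9c wait=9 total=64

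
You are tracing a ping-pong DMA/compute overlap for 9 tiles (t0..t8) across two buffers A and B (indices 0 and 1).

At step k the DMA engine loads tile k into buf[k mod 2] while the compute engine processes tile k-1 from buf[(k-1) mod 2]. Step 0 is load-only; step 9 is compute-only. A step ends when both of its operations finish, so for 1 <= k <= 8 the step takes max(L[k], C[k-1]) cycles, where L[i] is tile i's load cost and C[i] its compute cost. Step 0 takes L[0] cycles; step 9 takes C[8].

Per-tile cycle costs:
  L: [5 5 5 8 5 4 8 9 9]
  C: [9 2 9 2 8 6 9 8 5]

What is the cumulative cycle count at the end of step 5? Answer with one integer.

end_cycle[5] = 41

[0] DMA t0→A (5c) ∥ CU idle ⇒ 5c, clock 5
[1] DMA t1→B (5c) ∥ CU A:t0 (9c) ⇒ 9c, clock 14
[2] DMA t2→A (5c) ∥ CU B:t1 (2c) ⇒ 5c, clock 19
[3] DMA t3→B (8c) ∥ CU A:t2 (9c) ⇒ 9c, clock 28
[4] DMA t4→A (5c) ∥ CU B:t3 (2c) ⇒ 5c, clock 33
[5] DMA t5→B (4c) ∥ CU A:t4 (8c) ⇒ 8c, clock 41
[6] DMA t6→A (8c) ∥ CU B:t5 (6c) ⇒ 8c, clock 49
[7] DMA t7→B (9c) ∥ CU A:t6 (9c) ⇒ 9c, clock 58
[8] DMA t8→A (9c) ∥ CU B:t7 (8c) ⇒ 9c, clock 67
[9] DMA idle ∥ CU A:t8 (5c) ⇒ 5c, clock 72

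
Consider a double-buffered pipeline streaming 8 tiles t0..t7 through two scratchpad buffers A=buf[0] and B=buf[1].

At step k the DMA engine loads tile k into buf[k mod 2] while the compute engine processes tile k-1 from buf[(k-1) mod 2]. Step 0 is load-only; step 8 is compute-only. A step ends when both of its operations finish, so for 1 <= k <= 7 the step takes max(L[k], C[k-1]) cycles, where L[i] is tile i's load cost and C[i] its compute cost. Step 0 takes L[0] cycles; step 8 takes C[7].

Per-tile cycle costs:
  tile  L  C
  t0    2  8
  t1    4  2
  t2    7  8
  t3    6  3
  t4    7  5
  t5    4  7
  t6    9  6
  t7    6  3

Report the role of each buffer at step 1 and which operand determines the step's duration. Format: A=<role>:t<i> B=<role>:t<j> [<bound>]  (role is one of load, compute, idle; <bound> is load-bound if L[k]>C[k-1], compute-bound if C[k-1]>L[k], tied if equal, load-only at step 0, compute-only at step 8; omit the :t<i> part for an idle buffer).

  0. 2=2c; end=2; A:t0 B:-
  1. max(4,8)=8c; end=10; A:t0 B:t1
  2. max(7,2)=7c; end=17; A:t2 B:t1
  3. max(6,8)=8c; end=25; A:t2 B:t3
  4. max(7,3)=7c; end=32; A:t4 B:t3
  5. max(4,5)=5c; end=37; A:t4 B:t5
  6. max(9,7)=9c; end=46; A:t6 B:t5
  7. max(6,6)=6c; end=52; A:t6 B:t7
  8. 3=3c; end=55; A:t6 B:t7

step 1: A=compute:t0 B=load:t1 [compute-bound]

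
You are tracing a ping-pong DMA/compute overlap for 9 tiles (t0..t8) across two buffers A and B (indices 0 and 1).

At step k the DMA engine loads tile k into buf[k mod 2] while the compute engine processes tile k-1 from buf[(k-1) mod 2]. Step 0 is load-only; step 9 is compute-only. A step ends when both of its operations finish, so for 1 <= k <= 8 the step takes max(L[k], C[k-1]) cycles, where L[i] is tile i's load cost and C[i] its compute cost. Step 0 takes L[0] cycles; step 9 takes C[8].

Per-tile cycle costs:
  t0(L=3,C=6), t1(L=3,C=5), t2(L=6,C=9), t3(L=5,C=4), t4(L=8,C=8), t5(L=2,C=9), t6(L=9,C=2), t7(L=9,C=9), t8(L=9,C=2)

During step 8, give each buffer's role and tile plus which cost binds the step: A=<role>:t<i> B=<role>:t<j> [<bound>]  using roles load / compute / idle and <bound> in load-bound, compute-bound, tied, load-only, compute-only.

step 8: A=load:t8 B=compute:t7 [tied]

step 0: L[0]=3 → dur=3, Σ=3 | A=load:t0 B=idle [load-only]
step 1: L[1]=3 C[0]=6 → dur=6, Σ=9 | A=compute:t0 B=load:t1 [compute-bound]
step 2: L[2]=6 C[1]=5 → dur=6, Σ=15 | A=load:t2 B=compute:t1 [load-bound]
step 3: L[3]=5 C[2]=9 → dur=9, Σ=24 | A=compute:t2 B=load:t3 [compute-bound]
step 4: L[4]=8 C[3]=4 → dur=8, Σ=32 | A=load:t4 B=compute:t3 [load-bound]
step 5: L[5]=2 C[4]=8 → dur=8, Σ=40 | A=compute:t4 B=load:t5 [compute-bound]
step 6: L[6]=9 C[5]=9 → dur=9, Σ=49 | A=load:t6 B=compute:t5 [tied]
step 7: L[7]=9 C[6]=2 → dur=9, Σ=58 | A=compute:t6 B=load:t7 [load-bound]
step 8: L[8]=9 C[7]=9 → dur=9, Σ=67 | A=load:t8 B=compute:t7 [tied]
step 9: C[8]=2 → dur=2, Σ=69 | A=compute:t8 B=idle [compute-only]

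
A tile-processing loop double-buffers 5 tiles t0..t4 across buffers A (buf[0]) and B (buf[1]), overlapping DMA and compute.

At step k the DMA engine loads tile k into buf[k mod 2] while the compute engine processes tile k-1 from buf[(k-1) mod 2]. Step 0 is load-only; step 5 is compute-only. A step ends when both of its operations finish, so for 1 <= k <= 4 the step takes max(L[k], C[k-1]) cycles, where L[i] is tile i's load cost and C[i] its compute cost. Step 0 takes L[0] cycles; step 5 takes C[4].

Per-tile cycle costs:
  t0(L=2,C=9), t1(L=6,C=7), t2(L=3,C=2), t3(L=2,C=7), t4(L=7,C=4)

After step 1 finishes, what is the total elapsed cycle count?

end_cycle[1] = 11

k=0 load=t0/2c comp=- wait=2 total=2
k=1 load=t1/6c comp=t0/9c wait=9 total=11
k=2 load=t2/3c comp=t1/7c wait=7 total=18
k=3 load=t3/2c comp=t2/2c wait=2 total=20
k=4 load=t4/7c comp=t3/7c wait=7 total=27
k=5 load=- comp=t4/4c wait=4 total=31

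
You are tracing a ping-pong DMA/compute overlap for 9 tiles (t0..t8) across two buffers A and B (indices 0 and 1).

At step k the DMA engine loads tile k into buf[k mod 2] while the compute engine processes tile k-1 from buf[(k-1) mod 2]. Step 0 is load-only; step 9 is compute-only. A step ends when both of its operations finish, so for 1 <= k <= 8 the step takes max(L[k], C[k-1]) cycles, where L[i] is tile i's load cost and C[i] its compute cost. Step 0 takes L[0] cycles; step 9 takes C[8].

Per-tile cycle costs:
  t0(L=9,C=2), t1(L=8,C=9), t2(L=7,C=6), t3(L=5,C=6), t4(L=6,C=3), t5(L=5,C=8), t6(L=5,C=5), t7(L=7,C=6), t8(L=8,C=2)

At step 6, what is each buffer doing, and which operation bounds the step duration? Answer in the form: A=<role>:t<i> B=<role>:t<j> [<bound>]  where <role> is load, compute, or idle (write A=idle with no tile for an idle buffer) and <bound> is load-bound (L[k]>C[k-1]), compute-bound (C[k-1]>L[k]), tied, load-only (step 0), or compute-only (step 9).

k=0 load=t0/9c comp=- wait=9 total=9
k=1 load=t1/8c comp=t0/2c wait=8 total=17
k=2 load=t2/7c comp=t1/9c wait=9 total=26
k=3 load=t3/5c comp=t2/6c wait=6 total=32
k=4 load=t4/6c comp=t3/6c wait=6 total=38
k=5 load=t5/5c comp=t4/3c wait=5 total=43
k=6 load=t6/5c comp=t5/8c wait=8 total=51
k=7 load=t7/7c comp=t6/5c wait=7 total=58
k=8 load=t8/8c comp=t7/6c wait=8 total=66
k=9 load=- comp=t8/2c wait=2 total=68

step 6: A=load:t6 B=compute:t5 [compute-bound]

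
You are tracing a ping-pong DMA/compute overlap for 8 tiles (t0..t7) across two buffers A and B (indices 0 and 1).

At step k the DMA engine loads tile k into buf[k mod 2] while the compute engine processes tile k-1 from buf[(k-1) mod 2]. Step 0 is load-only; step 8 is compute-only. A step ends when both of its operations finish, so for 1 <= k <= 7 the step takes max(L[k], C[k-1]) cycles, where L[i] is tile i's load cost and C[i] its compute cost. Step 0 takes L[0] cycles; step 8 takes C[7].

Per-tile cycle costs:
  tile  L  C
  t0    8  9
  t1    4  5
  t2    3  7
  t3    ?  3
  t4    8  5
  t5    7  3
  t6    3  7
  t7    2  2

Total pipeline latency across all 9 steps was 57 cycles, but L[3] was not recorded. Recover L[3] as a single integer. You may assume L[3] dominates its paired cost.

L[3] = 8

step 0 → dur = L[0]=8 = 8
step 1 → dur = max(L[1]=4, C[0]=9) = 9
step 2 → dur = max(L[2]=3, C[1]=5) = 5
step 3 → dur = max(L[3]=?, C[2]=7) = L[3]  (unknown; binding)
step 4 → dur = max(L[4]=8, C[3]=3) = 8
step 5 → dur = max(L[5]=7, C[4]=5) = 7
step 6 → dur = max(L[6]=3, C[5]=3) = 3
step 7 → dur = max(L[7]=2, C[6]=7) = 7
step 8 → dur = C[7]=2 = 2
sum of known step durations = 49
dur[3] = total - known = 57 - 49 = 8
L[3] is the binding max in step 3, so L[3] = dur[3] = 8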